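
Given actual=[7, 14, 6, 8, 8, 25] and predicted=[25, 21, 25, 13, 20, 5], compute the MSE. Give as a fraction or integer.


MSE = (1/6) * ((7-25)^2=324 + (14-21)^2=49 + (6-25)^2=361 + (8-13)^2=25 + (8-20)^2=144 + (25-5)^2=400). Sum = 1303. MSE = 1303/6.

1303/6


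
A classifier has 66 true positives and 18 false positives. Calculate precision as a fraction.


Precision = TP / (TP + FP) = 66 / 84 = 11/14.

11/14


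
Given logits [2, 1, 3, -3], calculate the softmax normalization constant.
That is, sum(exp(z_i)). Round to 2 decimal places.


Denom = e^2=7.3891 + e^1=2.7183 + e^3=20.0855 + e^-3=0.0498. Sum = 30.2427, which rounds to 30.24.

30.24


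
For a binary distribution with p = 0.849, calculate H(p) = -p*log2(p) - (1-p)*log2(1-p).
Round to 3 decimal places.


H = -0.849*log2(0.849) - 0.151*log2(0.151) = 0.612.

0.612


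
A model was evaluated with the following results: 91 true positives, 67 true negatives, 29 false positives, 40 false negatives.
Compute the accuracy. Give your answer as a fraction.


Accuracy = (TP + TN) / (TP + TN + FP + FN) = (91 + 67) / 227 = 158/227.

158/227


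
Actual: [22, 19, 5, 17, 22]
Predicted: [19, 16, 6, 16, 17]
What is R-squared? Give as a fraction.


Mean(y) = 17. SS_res = 45. SS_tot = 198. R^2 = 1 - 45/(198) = 17/22.

17/22


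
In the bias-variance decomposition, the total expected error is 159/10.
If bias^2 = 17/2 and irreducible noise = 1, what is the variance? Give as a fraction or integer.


Total error = bias^2 + variance + irreducible noise. So variance = 159/10 - 17/2 - 1 = 32/5.

32/5


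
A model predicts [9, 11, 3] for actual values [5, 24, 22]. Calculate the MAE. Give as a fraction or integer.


MAE = (1/3) * (|5-9|=4 + |24-11|=13 + |22-3|=19). Sum = 36. MAE = 12.

12


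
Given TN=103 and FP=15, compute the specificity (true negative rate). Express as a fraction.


Specificity = TN / (TN + FP) = 103 / 118 = 103/118.

103/118


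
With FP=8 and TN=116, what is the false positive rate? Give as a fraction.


FPR = FP / (FP + TN) = 8 / 124 = 2/31.

2/31


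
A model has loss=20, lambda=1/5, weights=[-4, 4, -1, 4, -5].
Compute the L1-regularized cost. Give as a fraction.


L1 norm = sum(|w|) = 18. J = 20 + 1/5 * 18 = 118/5.

118/5


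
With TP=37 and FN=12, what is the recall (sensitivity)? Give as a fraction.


Recall = TP / (TP + FN) = 37 / 49 = 37/49.

37/49


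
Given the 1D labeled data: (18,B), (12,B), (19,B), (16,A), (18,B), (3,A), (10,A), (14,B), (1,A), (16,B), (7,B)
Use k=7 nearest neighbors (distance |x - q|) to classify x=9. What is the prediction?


Distances: |18-9|=9, |12-9|=3, |19-9|=10, |16-9|=7, |18-9|=9, |3-9|=6, |10-9|=1, |14-9|=5, |1-9|=8, |16-9|=7, |7-9|=2. 7 nearest: (10,A), (7,B), (12,B), (14,B), (3,A), (16,A), (16,B). Counts: {'A': 3, 'B': 4}. Majority class: B.

B


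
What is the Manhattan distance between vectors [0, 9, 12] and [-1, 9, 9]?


d = sum of absolute differences: |0--1|=1 + |9-9|=0 + |12-9|=3 = 4.

4


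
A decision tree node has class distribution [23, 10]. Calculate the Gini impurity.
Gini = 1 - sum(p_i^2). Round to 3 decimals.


Total = 33. Proportions: 23/33, 10/33. sum(p_i^2) = 0.5776. Gini = 1 - 0.5776 = 0.4224, which rounds to 0.422.

0.422


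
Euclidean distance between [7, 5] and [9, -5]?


d = sqrt(sum of squared differences). (7-9)^2=4, (5--5)^2=100. Sum = 104.

sqrt(104)


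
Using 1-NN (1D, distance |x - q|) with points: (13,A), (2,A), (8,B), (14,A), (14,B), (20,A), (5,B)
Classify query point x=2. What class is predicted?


Distances: |13-2|=11, |2-2|=0, |8-2|=6, |14-2|=12, |14-2|=12, |20-2|=18, |5-2|=3. 1 nearest: (2,A). Counts: {'A': 1}. Majority class: A.

A


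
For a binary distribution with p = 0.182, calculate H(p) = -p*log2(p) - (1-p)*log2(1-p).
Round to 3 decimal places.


H = -0.182*log2(0.182) - 0.818*log2(0.818) = 0.684.

0.684


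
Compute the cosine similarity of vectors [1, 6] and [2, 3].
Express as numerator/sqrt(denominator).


dot = 20. |a|^2 = 37, |b|^2 = 13. cos = 20/sqrt(481).

20/sqrt(481)


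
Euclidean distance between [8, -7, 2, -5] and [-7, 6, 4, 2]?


d = sqrt(sum of squared differences). (8--7)^2=225, (-7-6)^2=169, (2-4)^2=4, (-5-2)^2=49. Sum = 447.

sqrt(447)


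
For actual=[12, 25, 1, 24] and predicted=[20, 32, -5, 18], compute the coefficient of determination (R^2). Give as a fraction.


Mean(y) = 31/2. SS_res = 185. SS_tot = 385. R^2 = 1 - 185/(385) = 40/77.

40/77


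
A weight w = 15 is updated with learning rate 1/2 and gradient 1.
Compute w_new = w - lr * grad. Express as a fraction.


w_new = 15 - 1/2 * 1 = 15 - 1/2 = 29/2.

29/2


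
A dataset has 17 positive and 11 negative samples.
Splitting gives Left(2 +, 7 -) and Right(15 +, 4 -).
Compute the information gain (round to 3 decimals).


H(parent) = 0.9666. H(left) = 0.7642, H(right) = 0.7425. Weighted = (9/28)*0.7642 + (19/28)*0.7425 = 0.7495. IG = 0.9666 - 0.7495 = 0.2171, which rounds to 0.217.

0.217


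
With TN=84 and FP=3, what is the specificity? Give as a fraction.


Specificity = TN / (TN + FP) = 84 / 87 = 28/29.

28/29


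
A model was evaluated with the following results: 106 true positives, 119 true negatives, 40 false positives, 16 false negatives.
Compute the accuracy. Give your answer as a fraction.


Accuracy = (TP + TN) / (TP + TN + FP + FN) = (106 + 119) / 281 = 225/281.

225/281


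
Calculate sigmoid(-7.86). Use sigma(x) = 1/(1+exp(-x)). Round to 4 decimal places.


sigma(-7.86) = 1/(1+e^(7.86)) = 1/(1+2591.520375) = 1/2592.520375 = 0.0004.

0.0004


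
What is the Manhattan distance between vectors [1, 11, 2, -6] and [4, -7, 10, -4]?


d = sum of absolute differences: |1-4|=3 + |11--7|=18 + |2-10|=8 + |-6--4|=2 = 31.

31


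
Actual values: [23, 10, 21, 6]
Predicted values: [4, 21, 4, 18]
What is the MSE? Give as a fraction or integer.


MSE = (1/4) * ((23-4)^2=361 + (10-21)^2=121 + (21-4)^2=289 + (6-18)^2=144). Sum = 915. MSE = 915/4.

915/4


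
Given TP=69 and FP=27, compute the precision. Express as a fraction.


Precision = TP / (TP + FP) = 69 / 96 = 23/32.

23/32


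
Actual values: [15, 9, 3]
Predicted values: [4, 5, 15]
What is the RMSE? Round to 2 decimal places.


MSE = 93.6667. RMSE = sqrt(93.6667) = 9.68.

9.68


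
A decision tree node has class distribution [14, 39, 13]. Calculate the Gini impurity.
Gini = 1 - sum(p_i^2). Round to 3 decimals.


Total = 66. Proportions: 14/66, 39/66, 13/66. sum(p_i^2) = 0.4330. Gini = 1 - 0.4330 = 0.5670, which rounds to 0.567.

0.567


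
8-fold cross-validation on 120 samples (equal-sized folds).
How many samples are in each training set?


Each validation fold has 120/8 = 15 samples. Training set = 120 - 15 = 105.

105


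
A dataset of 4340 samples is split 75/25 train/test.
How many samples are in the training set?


Test set = 4340 * 25% = 1085. Training set = 4340 - 1085 = 3255.

3255


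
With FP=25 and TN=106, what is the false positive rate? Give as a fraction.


FPR = FP / (FP + TN) = 25 / 131 = 25/131.

25/131


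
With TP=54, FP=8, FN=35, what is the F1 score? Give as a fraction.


Precision = 54/62 = 27/31. Recall = 54/89 = 54/89. F1 = 2*P*R/(P+R) = 108/151.

108/151


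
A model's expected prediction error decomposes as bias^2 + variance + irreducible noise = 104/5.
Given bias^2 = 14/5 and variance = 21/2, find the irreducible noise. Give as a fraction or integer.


Total error = bias^2 + variance + irreducible noise. So irreducible noise = 104/5 - 14/5 - 21/2 = 15/2.

15/2


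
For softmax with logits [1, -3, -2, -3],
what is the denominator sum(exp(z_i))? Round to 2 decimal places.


Denom = e^1=2.7183 + e^-3=0.0498 + e^-2=0.1353 + e^-3=0.0498. Sum = 2.9532, which rounds to 2.95.

2.95


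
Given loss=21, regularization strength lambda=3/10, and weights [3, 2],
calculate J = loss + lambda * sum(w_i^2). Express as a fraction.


L2 sq norm = sum(w^2) = 13. J = 21 + 3/10 * 13 = 249/10.

249/10


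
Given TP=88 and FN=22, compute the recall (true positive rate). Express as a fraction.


Recall = TP / (TP + FN) = 88 / 110 = 4/5.

4/5


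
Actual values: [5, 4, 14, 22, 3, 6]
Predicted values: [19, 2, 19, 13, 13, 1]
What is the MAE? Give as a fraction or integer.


MAE = (1/6) * (|5-19|=14 + |4-2|=2 + |14-19|=5 + |22-13|=9 + |3-13|=10 + |6-1|=5). Sum = 45. MAE = 15/2.

15/2


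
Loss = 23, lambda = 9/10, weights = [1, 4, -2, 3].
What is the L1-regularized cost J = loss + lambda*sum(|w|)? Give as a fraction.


L1 norm = sum(|w|) = 10. J = 23 + 9/10 * 10 = 32.

32


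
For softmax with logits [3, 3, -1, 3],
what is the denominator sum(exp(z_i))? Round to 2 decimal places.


Denom = e^3=20.0855 + e^3=20.0855 + e^-1=0.3679 + e^3=20.0855. Sum = 60.6244, which rounds to 60.62.

60.62


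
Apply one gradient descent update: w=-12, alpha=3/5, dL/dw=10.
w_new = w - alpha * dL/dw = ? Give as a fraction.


w_new = -12 - 3/5 * 10 = -12 - 6 = -18.

-18


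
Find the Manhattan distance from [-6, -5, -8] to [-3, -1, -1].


d = sum of absolute differences: |-6--3|=3 + |-5--1|=4 + |-8--1|=7 = 14.

14


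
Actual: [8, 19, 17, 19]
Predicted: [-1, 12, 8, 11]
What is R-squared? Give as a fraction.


Mean(y) = 63/4. SS_res = 275. SS_tot = 331/4. R^2 = 1 - 275/(331/4) = -769/331.

-769/331


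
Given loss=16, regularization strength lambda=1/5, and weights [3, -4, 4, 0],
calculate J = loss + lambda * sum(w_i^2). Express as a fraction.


L2 sq norm = sum(w^2) = 41. J = 16 + 1/5 * 41 = 121/5.

121/5


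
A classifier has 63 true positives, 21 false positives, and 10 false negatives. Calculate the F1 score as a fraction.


Precision = 63/84 = 3/4. Recall = 63/73 = 63/73. F1 = 2*P*R/(P+R) = 126/157.

126/157


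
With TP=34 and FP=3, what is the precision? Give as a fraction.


Precision = TP / (TP + FP) = 34 / 37 = 34/37.

34/37


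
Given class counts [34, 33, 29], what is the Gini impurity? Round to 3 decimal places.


Total = 96. Proportions: 34/96, 33/96, 29/96. sum(p_i^2) = 0.3349. Gini = 1 - 0.3349 = 0.6651, which rounds to 0.665.

0.665


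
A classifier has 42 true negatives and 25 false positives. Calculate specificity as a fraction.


Specificity = TN / (TN + FP) = 42 / 67 = 42/67.

42/67


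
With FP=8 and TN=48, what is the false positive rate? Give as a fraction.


FPR = FP / (FP + TN) = 8 / 56 = 1/7.

1/7


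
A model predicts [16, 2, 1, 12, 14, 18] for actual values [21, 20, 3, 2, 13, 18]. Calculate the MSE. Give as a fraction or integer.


MSE = (1/6) * ((21-16)^2=25 + (20-2)^2=324 + (3-1)^2=4 + (2-12)^2=100 + (13-14)^2=1 + (18-18)^2=0). Sum = 454. MSE = 227/3.

227/3


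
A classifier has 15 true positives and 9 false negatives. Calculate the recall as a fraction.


Recall = TP / (TP + FN) = 15 / 24 = 5/8.

5/8


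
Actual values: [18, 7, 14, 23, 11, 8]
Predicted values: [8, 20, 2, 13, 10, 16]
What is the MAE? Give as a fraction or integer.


MAE = (1/6) * (|18-8|=10 + |7-20|=13 + |14-2|=12 + |23-13|=10 + |11-10|=1 + |8-16|=8). Sum = 54. MAE = 9.

9


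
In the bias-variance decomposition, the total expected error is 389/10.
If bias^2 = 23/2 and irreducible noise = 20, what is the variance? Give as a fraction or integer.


Total error = bias^2 + variance + irreducible noise. So variance = 389/10 - 23/2 - 20 = 37/5.

37/5


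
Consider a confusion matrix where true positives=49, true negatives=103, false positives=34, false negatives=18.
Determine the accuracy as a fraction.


Accuracy = (TP + TN) / (TP + TN + FP + FN) = (49 + 103) / 204 = 38/51.

38/51


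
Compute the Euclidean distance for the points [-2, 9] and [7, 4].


d = sqrt(sum of squared differences). (-2-7)^2=81, (9-4)^2=25. Sum = 106.

sqrt(106)


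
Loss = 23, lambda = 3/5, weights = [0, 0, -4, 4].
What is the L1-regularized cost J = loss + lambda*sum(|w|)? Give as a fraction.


L1 norm = sum(|w|) = 8. J = 23 + 3/5 * 8 = 139/5.

139/5


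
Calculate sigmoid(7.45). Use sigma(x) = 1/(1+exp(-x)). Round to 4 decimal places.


sigma(7.45) = 1/(1+e^(-7.45)) = 1/(1+0.000581) = 1/1.000581 = 0.9994.

0.9994


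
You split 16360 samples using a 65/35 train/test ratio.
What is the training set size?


Test set = 16360 * 35% = 5726. Training set = 16360 - 5726 = 10634.

10634


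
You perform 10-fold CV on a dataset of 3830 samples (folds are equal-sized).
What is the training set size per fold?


Each validation fold has 3830/10 = 383 samples. Training set = 3830 - 383 = 3447.

3447


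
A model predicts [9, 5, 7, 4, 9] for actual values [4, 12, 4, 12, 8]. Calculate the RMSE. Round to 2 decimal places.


MSE = 29.6000. RMSE = sqrt(29.6000) = 5.44.

5.44


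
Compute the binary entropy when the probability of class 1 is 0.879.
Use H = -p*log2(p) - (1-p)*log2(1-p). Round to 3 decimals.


H = -0.879*log2(0.879) - 0.121*log2(0.121) = 0.532.

0.532


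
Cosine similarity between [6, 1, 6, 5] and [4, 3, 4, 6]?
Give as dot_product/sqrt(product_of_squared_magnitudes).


dot = 81. |a|^2 = 98, |b|^2 = 77. cos = 81/sqrt(7546).

81/sqrt(7546)


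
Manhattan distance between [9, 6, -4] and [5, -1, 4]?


d = sum of absolute differences: |9-5|=4 + |6--1|=7 + |-4-4|=8 = 19.

19


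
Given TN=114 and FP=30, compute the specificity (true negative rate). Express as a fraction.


Specificity = TN / (TN + FP) = 114 / 144 = 19/24.

19/24


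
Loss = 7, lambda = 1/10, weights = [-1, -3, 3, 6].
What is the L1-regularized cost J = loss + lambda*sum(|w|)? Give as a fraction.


L1 norm = sum(|w|) = 13. J = 7 + 1/10 * 13 = 83/10.

83/10


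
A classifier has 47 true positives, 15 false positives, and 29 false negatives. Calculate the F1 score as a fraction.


Precision = 47/62 = 47/62. Recall = 47/76 = 47/76. F1 = 2*P*R/(P+R) = 47/69.

47/69


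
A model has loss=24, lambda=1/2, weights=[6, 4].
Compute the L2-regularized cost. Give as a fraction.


L2 sq norm = sum(w^2) = 52. J = 24 + 1/2 * 52 = 50.

50


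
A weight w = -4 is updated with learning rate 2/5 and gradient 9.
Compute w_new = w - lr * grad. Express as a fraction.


w_new = -4 - 2/5 * 9 = -4 - 18/5 = -38/5.

-38/5


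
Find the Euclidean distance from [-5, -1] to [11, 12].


d = sqrt(sum of squared differences). (-5-11)^2=256, (-1-12)^2=169. Sum = 425.

sqrt(425)


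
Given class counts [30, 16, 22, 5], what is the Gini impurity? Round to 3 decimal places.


Total = 73. Proportions: 30/73, 16/73, 22/73, 5/73. sum(p_i^2) = 0.3124. Gini = 1 - 0.3124 = 0.6876, which rounds to 0.688.

0.688


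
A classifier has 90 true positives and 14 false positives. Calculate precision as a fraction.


Precision = TP / (TP + FP) = 90 / 104 = 45/52.

45/52


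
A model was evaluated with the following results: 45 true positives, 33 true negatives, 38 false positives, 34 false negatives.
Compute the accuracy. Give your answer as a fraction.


Accuracy = (TP + TN) / (TP + TN + FP + FN) = (45 + 33) / 150 = 13/25.

13/25


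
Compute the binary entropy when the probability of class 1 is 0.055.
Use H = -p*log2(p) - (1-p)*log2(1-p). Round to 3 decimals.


H = -0.055*log2(0.055) - 0.945*log2(0.945) = 0.307.

0.307


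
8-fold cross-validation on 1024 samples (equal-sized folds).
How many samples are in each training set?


Each validation fold has 1024/8 = 128 samples. Training set = 1024 - 128 = 896.

896


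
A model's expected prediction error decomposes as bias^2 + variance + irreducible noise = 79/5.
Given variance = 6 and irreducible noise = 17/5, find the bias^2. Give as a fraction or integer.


Total error = bias^2 + variance + irreducible noise. So bias^2 = 79/5 - 6 - 17/5 = 32/5.

32/5


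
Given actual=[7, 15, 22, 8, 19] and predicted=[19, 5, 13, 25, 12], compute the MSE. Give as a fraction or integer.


MSE = (1/5) * ((7-19)^2=144 + (15-5)^2=100 + (22-13)^2=81 + (8-25)^2=289 + (19-12)^2=49). Sum = 663. MSE = 663/5.

663/5


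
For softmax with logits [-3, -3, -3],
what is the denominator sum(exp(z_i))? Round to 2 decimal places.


Denom = e^-3=0.0498 + e^-3=0.0498 + e^-3=0.0498. Sum = 0.1494, which rounds to 0.15.

0.15


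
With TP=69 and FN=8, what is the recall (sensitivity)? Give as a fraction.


Recall = TP / (TP + FN) = 69 / 77 = 69/77.

69/77


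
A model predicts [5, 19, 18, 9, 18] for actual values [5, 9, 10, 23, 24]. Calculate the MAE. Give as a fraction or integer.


MAE = (1/5) * (|5-5|=0 + |9-19|=10 + |10-18|=8 + |23-9|=14 + |24-18|=6). Sum = 38. MAE = 38/5.

38/5


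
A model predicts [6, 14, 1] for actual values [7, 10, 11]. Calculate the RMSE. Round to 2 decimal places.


MSE = 39.0000. RMSE = sqrt(39.0000) = 6.24.

6.24


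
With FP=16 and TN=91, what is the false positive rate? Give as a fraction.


FPR = FP / (FP + TN) = 16 / 107 = 16/107.

16/107


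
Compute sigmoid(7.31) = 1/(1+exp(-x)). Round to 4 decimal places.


sigma(7.31) = 1/(1+e^(-7.31)) = 1/(1+0.000669) = 1/1.000669 = 0.9993.

0.9993


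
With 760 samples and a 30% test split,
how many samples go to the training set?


Test set = 760 * 30% = 228. Training set = 760 - 228 = 532.

532


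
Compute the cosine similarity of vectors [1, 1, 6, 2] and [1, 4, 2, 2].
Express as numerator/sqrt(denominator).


dot = 21. |a|^2 = 42, |b|^2 = 25. cos = 21/sqrt(1050).

21/sqrt(1050)


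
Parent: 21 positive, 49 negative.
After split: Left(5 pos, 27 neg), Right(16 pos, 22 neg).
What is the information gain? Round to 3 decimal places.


H(parent) = 0.8813. H(left) = 0.6253, H(right) = 0.9819. Weighted = (32/70)*0.6253 + (38/70)*0.9819 = 0.8189. IG = 0.8813 - 0.8189 = 0.0624, which rounds to 0.062.

0.062


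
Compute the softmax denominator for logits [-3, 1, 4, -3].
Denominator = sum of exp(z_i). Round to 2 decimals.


Denom = e^-3=0.0498 + e^1=2.7183 + e^4=54.5982 + e^-3=0.0498. Sum = 57.4161, which rounds to 57.42.

57.42


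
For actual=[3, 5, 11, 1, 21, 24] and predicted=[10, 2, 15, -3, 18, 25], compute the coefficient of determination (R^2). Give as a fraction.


Mean(y) = 65/6. SS_res = 100. SS_tot = 2813/6. R^2 = 1 - 100/(2813/6) = 2213/2813.

2213/2813


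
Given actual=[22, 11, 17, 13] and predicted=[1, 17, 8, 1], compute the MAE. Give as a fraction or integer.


MAE = (1/4) * (|22-1|=21 + |11-17|=6 + |17-8|=9 + |13-1|=12). Sum = 48. MAE = 12.

12


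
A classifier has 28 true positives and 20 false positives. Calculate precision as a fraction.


Precision = TP / (TP + FP) = 28 / 48 = 7/12.

7/12


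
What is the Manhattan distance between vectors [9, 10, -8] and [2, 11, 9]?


d = sum of absolute differences: |9-2|=7 + |10-11|=1 + |-8-9|=17 = 25.

25


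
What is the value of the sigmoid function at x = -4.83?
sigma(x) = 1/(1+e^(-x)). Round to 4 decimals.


sigma(-4.83) = 1/(1+e^(4.83)) = 1/(1+125.210961) = 1/126.210961 = 0.0079.

0.0079


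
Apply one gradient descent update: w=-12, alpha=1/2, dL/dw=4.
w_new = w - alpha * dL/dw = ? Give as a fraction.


w_new = -12 - 1/2 * 4 = -12 - 2 = -14.

-14


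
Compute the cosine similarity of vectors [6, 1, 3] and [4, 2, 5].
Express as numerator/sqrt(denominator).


dot = 41. |a|^2 = 46, |b|^2 = 45. cos = 41/sqrt(2070).

41/sqrt(2070)


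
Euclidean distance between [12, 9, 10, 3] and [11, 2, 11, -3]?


d = sqrt(sum of squared differences). (12-11)^2=1, (9-2)^2=49, (10-11)^2=1, (3--3)^2=36. Sum = 87.

sqrt(87)


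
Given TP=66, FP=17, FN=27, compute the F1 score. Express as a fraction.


Precision = 66/83 = 66/83. Recall = 66/93 = 22/31. F1 = 2*P*R/(P+R) = 3/4.

3/4


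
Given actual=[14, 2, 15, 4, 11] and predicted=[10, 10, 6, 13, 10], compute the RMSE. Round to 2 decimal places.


MSE = 48.6000. RMSE = sqrt(48.6000) = 6.97.

6.97


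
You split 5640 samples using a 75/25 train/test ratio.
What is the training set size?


Test set = 5640 * 25% = 1410. Training set = 5640 - 1410 = 4230.

4230


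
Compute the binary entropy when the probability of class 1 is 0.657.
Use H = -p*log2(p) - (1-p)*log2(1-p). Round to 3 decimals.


H = -0.657*log2(0.657) - 0.343*log2(0.343) = 0.928.

0.928


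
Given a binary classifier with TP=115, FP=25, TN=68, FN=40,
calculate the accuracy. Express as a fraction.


Accuracy = (TP + TN) / (TP + TN + FP + FN) = (115 + 68) / 248 = 183/248.

183/248


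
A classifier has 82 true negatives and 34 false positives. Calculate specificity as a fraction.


Specificity = TN / (TN + FP) = 82 / 116 = 41/58.

41/58


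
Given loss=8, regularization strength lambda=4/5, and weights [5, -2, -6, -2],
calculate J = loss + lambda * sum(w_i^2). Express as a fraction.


L2 sq norm = sum(w^2) = 69. J = 8 + 4/5 * 69 = 316/5.

316/5


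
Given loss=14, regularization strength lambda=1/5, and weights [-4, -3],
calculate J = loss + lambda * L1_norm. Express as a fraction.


L1 norm = sum(|w|) = 7. J = 14 + 1/5 * 7 = 77/5.

77/5


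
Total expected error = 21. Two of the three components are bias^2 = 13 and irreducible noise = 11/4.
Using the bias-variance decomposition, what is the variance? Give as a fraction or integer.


Total error = bias^2 + variance + irreducible noise. So variance = 21 - 13 - 11/4 = 21/4.

21/4


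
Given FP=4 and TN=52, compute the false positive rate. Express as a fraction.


FPR = FP / (FP + TN) = 4 / 56 = 1/14.

1/14


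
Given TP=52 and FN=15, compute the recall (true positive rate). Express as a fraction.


Recall = TP / (TP + FN) = 52 / 67 = 52/67.

52/67


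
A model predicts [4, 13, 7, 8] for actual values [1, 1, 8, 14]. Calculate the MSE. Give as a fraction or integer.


MSE = (1/4) * ((1-4)^2=9 + (1-13)^2=144 + (8-7)^2=1 + (14-8)^2=36). Sum = 190. MSE = 95/2.

95/2


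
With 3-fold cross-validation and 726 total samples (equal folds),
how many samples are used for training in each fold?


Each validation fold has 726/3 = 242 samples. Training set = 726 - 242 = 484.

484


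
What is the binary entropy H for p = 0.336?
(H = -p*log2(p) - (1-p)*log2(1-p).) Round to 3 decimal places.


H = -0.336*log2(0.336) - 0.664*log2(0.664) = 0.921.

0.921


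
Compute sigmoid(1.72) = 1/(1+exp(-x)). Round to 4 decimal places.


sigma(1.72) = 1/(1+e^(-1.72)) = 1/(1+0.179066) = 1/1.179066 = 0.8481.

0.8481


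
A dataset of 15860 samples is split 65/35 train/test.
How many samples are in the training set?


Test set = 15860 * 35% = 5551. Training set = 15860 - 5551 = 10309.

10309


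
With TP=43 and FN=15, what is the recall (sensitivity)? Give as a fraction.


Recall = TP / (TP + FN) = 43 / 58 = 43/58.

43/58


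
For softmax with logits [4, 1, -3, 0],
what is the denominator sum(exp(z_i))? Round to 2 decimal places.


Denom = e^4=54.5982 + e^1=2.7183 + e^-3=0.0498 + e^0=1.0000. Sum = 58.3663, which rounds to 58.37.

58.37


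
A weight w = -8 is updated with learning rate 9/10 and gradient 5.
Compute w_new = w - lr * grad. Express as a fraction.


w_new = -8 - 9/10 * 5 = -8 - 9/2 = -25/2.

-25/2


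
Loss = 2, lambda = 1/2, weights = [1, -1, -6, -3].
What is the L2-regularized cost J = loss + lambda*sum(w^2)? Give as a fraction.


L2 sq norm = sum(w^2) = 47. J = 2 + 1/2 * 47 = 51/2.

51/2


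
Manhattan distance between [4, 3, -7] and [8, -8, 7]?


d = sum of absolute differences: |4-8|=4 + |3--8|=11 + |-7-7|=14 = 29.

29


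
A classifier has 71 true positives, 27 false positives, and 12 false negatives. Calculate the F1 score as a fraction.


Precision = 71/98 = 71/98. Recall = 71/83 = 71/83. F1 = 2*P*R/(P+R) = 142/181.

142/181


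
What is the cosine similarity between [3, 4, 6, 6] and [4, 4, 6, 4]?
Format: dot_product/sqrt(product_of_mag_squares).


dot = 88. |a|^2 = 97, |b|^2 = 84. cos = 88/sqrt(8148).

88/sqrt(8148)


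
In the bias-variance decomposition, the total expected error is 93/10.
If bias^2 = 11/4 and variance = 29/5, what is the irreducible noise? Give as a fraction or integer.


Total error = bias^2 + variance + irreducible noise. So irreducible noise = 93/10 - 11/4 - 29/5 = 3/4.

3/4


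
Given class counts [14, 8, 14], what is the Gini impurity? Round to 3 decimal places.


Total = 36. Proportions: 14/36, 8/36, 14/36. sum(p_i^2) = 0.3519. Gini = 1 - 0.3519 = 0.6481, which rounds to 0.648.

0.648


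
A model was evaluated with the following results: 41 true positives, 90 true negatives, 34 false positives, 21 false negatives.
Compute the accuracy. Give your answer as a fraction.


Accuracy = (TP + TN) / (TP + TN + FP + FN) = (41 + 90) / 186 = 131/186.

131/186


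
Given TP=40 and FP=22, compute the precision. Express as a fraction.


Precision = TP / (TP + FP) = 40 / 62 = 20/31.

20/31


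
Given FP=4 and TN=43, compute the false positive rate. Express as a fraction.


FPR = FP / (FP + TN) = 4 / 47 = 4/47.

4/47


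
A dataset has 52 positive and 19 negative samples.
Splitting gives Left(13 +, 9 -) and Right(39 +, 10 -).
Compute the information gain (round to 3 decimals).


H(parent) = 0.8380. H(left) = 0.9760, H(right) = 0.7300. Weighted = (22/71)*0.9760 + (49/71)*0.7300 = 0.8062. IG = 0.8380 - 0.8062 = 0.0318, which rounds to 0.032.

0.032


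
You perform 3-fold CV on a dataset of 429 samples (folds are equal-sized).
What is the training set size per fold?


Each validation fold has 429/3 = 143 samples. Training set = 429 - 143 = 286.

286


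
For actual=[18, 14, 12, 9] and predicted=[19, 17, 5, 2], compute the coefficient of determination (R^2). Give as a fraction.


Mean(y) = 53/4. SS_res = 108. SS_tot = 171/4. R^2 = 1 - 108/(171/4) = -29/19.

-29/19


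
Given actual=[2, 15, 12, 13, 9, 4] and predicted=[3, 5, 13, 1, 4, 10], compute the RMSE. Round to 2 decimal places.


MSE = 51.1667. RMSE = sqrt(51.1667) = 7.15.

7.15


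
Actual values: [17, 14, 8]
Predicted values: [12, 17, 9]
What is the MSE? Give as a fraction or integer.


MSE = (1/3) * ((17-12)^2=25 + (14-17)^2=9 + (8-9)^2=1). Sum = 35. MSE = 35/3.

35/3


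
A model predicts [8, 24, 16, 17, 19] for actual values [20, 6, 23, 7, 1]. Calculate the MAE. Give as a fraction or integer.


MAE = (1/5) * (|20-8|=12 + |6-24|=18 + |23-16|=7 + |7-17|=10 + |1-19|=18). Sum = 65. MAE = 13.

13


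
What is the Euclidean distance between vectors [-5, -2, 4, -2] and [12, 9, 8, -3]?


d = sqrt(sum of squared differences). (-5-12)^2=289, (-2-9)^2=121, (4-8)^2=16, (-2--3)^2=1. Sum = 427.

sqrt(427)


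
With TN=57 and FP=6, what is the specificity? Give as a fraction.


Specificity = TN / (TN + FP) = 57 / 63 = 19/21.

19/21


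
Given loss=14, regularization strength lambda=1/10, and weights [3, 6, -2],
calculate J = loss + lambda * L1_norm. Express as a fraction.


L1 norm = sum(|w|) = 11. J = 14 + 1/10 * 11 = 151/10.

151/10


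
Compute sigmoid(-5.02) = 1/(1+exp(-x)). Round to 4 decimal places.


sigma(-5.02) = 1/(1+e^(5.02)) = 1/(1+151.411304) = 1/152.411304 = 0.0066.

0.0066


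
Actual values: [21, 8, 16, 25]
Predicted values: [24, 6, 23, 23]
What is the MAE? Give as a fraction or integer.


MAE = (1/4) * (|21-24|=3 + |8-6|=2 + |16-23|=7 + |25-23|=2). Sum = 14. MAE = 7/2.

7/2


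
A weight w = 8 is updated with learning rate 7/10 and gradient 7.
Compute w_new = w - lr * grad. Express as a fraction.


w_new = 8 - 7/10 * 7 = 8 - 49/10 = 31/10.

31/10


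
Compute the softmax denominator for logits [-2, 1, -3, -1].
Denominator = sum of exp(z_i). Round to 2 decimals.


Denom = e^-2=0.1353 + e^1=2.7183 + e^-3=0.0498 + e^-1=0.3679. Sum = 3.2713, which rounds to 3.27.

3.27


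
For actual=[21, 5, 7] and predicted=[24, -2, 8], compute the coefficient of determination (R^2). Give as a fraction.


Mean(y) = 11. SS_res = 59. SS_tot = 152. R^2 = 1 - 59/(152) = 93/152.

93/152


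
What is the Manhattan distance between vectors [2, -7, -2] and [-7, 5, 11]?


d = sum of absolute differences: |2--7|=9 + |-7-5|=12 + |-2-11|=13 = 34.

34


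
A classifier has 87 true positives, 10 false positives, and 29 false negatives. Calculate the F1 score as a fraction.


Precision = 87/97 = 87/97. Recall = 87/116 = 3/4. F1 = 2*P*R/(P+R) = 58/71.

58/71


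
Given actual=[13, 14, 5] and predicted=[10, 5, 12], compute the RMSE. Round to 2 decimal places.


MSE = 46.3333. RMSE = sqrt(46.3333) = 6.81.

6.81


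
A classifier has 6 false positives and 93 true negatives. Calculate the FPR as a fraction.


FPR = FP / (FP + TN) = 6 / 99 = 2/33.

2/33


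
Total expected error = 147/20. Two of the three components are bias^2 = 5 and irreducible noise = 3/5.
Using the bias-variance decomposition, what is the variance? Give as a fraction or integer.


Total error = bias^2 + variance + irreducible noise. So variance = 147/20 - 5 - 3/5 = 7/4.

7/4


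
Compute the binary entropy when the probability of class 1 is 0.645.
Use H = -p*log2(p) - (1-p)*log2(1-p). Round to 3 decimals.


H = -0.645*log2(0.645) - 0.355*log2(0.355) = 0.938.

0.938


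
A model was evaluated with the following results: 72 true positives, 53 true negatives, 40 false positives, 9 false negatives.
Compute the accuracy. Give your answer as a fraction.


Accuracy = (TP + TN) / (TP + TN + FP + FN) = (72 + 53) / 174 = 125/174.

125/174


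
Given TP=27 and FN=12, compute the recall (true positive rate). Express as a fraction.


Recall = TP / (TP + FN) = 27 / 39 = 9/13.

9/13


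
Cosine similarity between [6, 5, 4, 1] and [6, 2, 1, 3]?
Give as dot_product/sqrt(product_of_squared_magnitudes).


dot = 53. |a|^2 = 78, |b|^2 = 50. cos = 53/sqrt(3900).

53/sqrt(3900)


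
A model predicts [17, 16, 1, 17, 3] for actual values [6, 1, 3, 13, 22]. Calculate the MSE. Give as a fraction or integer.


MSE = (1/5) * ((6-17)^2=121 + (1-16)^2=225 + (3-1)^2=4 + (13-17)^2=16 + (22-3)^2=361). Sum = 727. MSE = 727/5.

727/5


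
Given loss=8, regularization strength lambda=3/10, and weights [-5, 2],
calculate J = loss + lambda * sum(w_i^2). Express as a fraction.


L2 sq norm = sum(w^2) = 29. J = 8 + 3/10 * 29 = 167/10.

167/10


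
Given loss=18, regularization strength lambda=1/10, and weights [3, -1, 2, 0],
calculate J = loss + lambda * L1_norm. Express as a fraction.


L1 norm = sum(|w|) = 6. J = 18 + 1/10 * 6 = 93/5.

93/5


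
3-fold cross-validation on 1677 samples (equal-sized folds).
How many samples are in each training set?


Each validation fold has 1677/3 = 559 samples. Training set = 1677 - 559 = 1118.

1118


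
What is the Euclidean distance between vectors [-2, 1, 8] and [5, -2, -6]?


d = sqrt(sum of squared differences). (-2-5)^2=49, (1--2)^2=9, (8--6)^2=196. Sum = 254.

sqrt(254)


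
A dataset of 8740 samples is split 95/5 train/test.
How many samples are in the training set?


Test set = 8740 * 5% = 437. Training set = 8740 - 437 = 8303.

8303


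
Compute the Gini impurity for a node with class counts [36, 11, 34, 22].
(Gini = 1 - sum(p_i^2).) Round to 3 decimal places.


Total = 103. Proportions: 36/103, 11/103, 34/103, 22/103. sum(p_i^2) = 0.2882. Gini = 1 - 0.2882 = 0.7118, which rounds to 0.712.

0.712


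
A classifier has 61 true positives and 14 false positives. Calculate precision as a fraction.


Precision = TP / (TP + FP) = 61 / 75 = 61/75.

61/75


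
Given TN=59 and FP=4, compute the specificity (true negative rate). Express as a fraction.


Specificity = TN / (TN + FP) = 59 / 63 = 59/63.

59/63


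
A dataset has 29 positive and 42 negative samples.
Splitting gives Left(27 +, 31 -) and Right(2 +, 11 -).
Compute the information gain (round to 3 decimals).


H(parent) = 0.9757. H(left) = 0.9966, H(right) = 0.6194. Weighted = (58/71)*0.9966 + (13/71)*0.6194 = 0.9275. IG = 0.9757 - 0.9275 = 0.0482, which rounds to 0.048.

0.048


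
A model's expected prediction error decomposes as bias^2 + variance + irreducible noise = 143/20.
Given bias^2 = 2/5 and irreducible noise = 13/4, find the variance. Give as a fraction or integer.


Total error = bias^2 + variance + irreducible noise. So variance = 143/20 - 2/5 - 13/4 = 7/2.

7/2


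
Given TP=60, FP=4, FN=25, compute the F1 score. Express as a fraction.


Precision = 60/64 = 15/16. Recall = 60/85 = 12/17. F1 = 2*P*R/(P+R) = 120/149.

120/149


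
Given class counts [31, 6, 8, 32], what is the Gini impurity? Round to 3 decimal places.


Total = 77. Proportions: 31/77, 6/77, 8/77, 32/77. sum(p_i^2) = 0.3517. Gini = 1 - 0.3517 = 0.6483, which rounds to 0.648.

0.648


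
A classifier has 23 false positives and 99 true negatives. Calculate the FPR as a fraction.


FPR = FP / (FP + TN) = 23 / 122 = 23/122.

23/122


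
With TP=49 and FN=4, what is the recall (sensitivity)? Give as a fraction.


Recall = TP / (TP + FN) = 49 / 53 = 49/53.

49/53


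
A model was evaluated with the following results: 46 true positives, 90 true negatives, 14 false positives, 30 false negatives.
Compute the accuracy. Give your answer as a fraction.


Accuracy = (TP + TN) / (TP + TN + FP + FN) = (46 + 90) / 180 = 34/45.

34/45


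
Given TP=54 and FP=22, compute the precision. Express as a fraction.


Precision = TP / (TP + FP) = 54 / 76 = 27/38.

27/38


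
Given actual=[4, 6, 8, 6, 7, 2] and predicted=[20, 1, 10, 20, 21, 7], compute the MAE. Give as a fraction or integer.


MAE = (1/6) * (|4-20|=16 + |6-1|=5 + |8-10|=2 + |6-20|=14 + |7-21|=14 + |2-7|=5). Sum = 56. MAE = 28/3.

28/3


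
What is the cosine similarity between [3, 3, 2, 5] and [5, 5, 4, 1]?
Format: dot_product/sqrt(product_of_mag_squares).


dot = 43. |a|^2 = 47, |b|^2 = 67. cos = 43/sqrt(3149).

43/sqrt(3149)


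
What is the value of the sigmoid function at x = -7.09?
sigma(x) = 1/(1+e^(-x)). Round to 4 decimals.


sigma(-7.09) = 1/(1+e^(7.09)) = 1/(1+1199.907801) = 1/1200.907801 = 0.0008.

0.0008


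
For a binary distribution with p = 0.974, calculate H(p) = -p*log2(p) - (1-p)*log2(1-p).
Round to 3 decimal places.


H = -0.974*log2(0.974) - 0.026*log2(0.026) = 0.174.

0.174


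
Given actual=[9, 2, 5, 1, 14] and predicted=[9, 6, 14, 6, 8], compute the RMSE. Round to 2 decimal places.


MSE = 31.6000. RMSE = sqrt(31.6000) = 5.62.

5.62


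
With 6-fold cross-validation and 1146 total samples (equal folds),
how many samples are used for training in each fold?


Each validation fold has 1146/6 = 191 samples. Training set = 1146 - 191 = 955.

955


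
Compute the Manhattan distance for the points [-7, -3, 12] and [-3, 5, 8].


d = sum of absolute differences: |-7--3|=4 + |-3-5|=8 + |12-8|=4 = 16.

16


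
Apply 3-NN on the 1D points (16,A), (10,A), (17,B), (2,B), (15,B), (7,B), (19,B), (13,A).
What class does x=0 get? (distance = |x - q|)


Distances: |16-0|=16, |10-0|=10, |17-0|=17, |2-0|=2, |15-0|=15, |7-0|=7, |19-0|=19, |13-0|=13. 3 nearest: (2,B), (7,B), (10,A). Counts: {'B': 2, 'A': 1}. Majority class: B.

B


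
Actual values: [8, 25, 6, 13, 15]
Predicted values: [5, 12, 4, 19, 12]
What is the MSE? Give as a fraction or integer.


MSE = (1/5) * ((8-5)^2=9 + (25-12)^2=169 + (6-4)^2=4 + (13-19)^2=36 + (15-12)^2=9). Sum = 227. MSE = 227/5.

227/5


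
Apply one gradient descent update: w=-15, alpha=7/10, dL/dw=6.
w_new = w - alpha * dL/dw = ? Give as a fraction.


w_new = -15 - 7/10 * 6 = -15 - 21/5 = -96/5.

-96/5


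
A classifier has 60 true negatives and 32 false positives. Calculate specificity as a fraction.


Specificity = TN / (TN + FP) = 60 / 92 = 15/23.

15/23


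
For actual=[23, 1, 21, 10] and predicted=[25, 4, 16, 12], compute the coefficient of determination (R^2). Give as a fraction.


Mean(y) = 55/4. SS_res = 42. SS_tot = 1259/4. R^2 = 1 - 42/(1259/4) = 1091/1259.

1091/1259


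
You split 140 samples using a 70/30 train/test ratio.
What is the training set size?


Test set = 140 * 30% = 42. Training set = 140 - 42 = 98.

98


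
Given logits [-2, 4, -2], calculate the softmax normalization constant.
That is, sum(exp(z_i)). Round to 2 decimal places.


Denom = e^-2=0.1353 + e^4=54.5982 + e^-2=0.1353. Sum = 54.8688, which rounds to 54.87.

54.87


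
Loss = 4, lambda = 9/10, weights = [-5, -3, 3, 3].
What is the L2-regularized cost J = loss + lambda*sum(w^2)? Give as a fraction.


L2 sq norm = sum(w^2) = 52. J = 4 + 9/10 * 52 = 254/5.

254/5


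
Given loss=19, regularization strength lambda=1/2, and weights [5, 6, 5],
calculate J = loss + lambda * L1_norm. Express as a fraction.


L1 norm = sum(|w|) = 16. J = 19 + 1/2 * 16 = 27.

27


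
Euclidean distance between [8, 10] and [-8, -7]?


d = sqrt(sum of squared differences). (8--8)^2=256, (10--7)^2=289. Sum = 545.

sqrt(545)


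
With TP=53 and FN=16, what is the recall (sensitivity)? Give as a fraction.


Recall = TP / (TP + FN) = 53 / 69 = 53/69.

53/69


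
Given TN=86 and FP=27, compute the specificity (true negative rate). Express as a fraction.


Specificity = TN / (TN + FP) = 86 / 113 = 86/113.

86/113


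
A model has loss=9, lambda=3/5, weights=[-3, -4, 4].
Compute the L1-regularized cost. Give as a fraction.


L1 norm = sum(|w|) = 11. J = 9 + 3/5 * 11 = 78/5.

78/5


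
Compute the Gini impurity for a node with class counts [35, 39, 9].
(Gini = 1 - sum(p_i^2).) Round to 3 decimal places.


Total = 83. Proportions: 35/83, 39/83, 9/83. sum(p_i^2) = 0.4104. Gini = 1 - 0.4104 = 0.5896, which rounds to 0.590.

0.590


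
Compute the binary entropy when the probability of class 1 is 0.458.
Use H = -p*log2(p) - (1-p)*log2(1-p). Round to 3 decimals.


H = -0.458*log2(0.458) - 0.542*log2(0.542) = 0.995.

0.995


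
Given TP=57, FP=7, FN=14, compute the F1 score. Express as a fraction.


Precision = 57/64 = 57/64. Recall = 57/71 = 57/71. F1 = 2*P*R/(P+R) = 38/45.

38/45


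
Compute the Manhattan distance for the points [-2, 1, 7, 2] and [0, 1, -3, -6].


d = sum of absolute differences: |-2-0|=2 + |1-1|=0 + |7--3|=10 + |2--6|=8 = 20.

20


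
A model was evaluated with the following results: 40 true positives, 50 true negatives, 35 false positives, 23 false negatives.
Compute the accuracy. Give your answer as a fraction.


Accuracy = (TP + TN) / (TP + TN + FP + FN) = (40 + 50) / 148 = 45/74.

45/74


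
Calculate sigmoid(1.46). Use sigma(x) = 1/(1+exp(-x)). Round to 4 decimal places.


sigma(1.46) = 1/(1+e^(-1.46)) = 1/(1+0.232236) = 1/1.232236 = 0.8115.

0.8115


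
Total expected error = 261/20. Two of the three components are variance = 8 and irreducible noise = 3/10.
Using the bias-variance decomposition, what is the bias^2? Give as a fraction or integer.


Total error = bias^2 + variance + irreducible noise. So bias^2 = 261/20 - 8 - 3/10 = 19/4.

19/4


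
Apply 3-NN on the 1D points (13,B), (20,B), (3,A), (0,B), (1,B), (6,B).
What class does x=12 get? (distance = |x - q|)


Distances: |13-12|=1, |20-12|=8, |3-12|=9, |0-12|=12, |1-12|=11, |6-12|=6. 3 nearest: (13,B), (6,B), (20,B). Counts: {'B': 3}. Majority class: B.

B


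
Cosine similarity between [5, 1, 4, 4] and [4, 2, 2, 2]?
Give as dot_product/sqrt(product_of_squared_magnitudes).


dot = 38. |a|^2 = 58, |b|^2 = 28. cos = 38/sqrt(1624).

38/sqrt(1624)


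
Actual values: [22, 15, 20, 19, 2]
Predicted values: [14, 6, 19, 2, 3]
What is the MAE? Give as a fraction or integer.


MAE = (1/5) * (|22-14|=8 + |15-6|=9 + |20-19|=1 + |19-2|=17 + |2-3|=1). Sum = 36. MAE = 36/5.

36/5


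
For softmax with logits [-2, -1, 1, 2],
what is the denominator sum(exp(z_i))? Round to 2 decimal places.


Denom = e^-2=0.1353 + e^-1=0.3679 + e^1=2.7183 + e^2=7.3891. Sum = 10.6106, which rounds to 10.61.

10.61
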